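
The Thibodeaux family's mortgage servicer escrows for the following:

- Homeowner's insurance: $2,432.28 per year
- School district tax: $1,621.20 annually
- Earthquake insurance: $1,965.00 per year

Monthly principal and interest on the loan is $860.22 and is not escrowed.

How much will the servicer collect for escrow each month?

Homeowner's insurance = $2,432.28
School district tax = $1,621.20
Earthquake insurance = $1,965.00
Total annual escrow = $6,018.48
Per month = $6,018.48 ÷ 12 = $501.54

$501.54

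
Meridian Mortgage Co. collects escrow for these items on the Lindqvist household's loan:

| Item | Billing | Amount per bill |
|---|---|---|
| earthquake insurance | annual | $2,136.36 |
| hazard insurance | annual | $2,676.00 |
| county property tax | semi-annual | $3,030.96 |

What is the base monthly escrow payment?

$906.19

Earthquake insurance: $2,136.36 annually
Hazard insurance: $2,676.00 annually
County property tax: $3,030.96 × 2 = $6,061.92 annually
Total per year = $2,136.36 + $2,676.00 + $6,061.92 = $10,874.28
Monthly escrow = $10,874.28 / 12 = $906.19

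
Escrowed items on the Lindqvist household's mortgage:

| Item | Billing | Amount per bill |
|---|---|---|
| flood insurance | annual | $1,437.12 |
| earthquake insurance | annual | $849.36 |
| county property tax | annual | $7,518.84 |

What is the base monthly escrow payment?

Flood insurance = $1,437.12 annually
Earthquake insurance = $849.36 annually
County property tax = $7,518.84 annually
Annual escrow total = $1,437.12 + $849.36 + $7,518.84 = $9,805.32
Monthly = $9,805.32 ÷ 12 = $817.11

$817.11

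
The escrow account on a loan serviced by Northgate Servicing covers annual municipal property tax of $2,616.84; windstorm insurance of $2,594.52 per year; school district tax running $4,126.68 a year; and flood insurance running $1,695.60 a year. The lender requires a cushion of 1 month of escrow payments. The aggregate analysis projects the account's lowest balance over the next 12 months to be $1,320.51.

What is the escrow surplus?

$401.04

Municipal property tax — $2,616.84 per year
Windstorm insurance — $2,594.52 per year
School district tax — $4,126.68 per year
Flood insurance — $1,695.60 per year
Total annual escrow = $2,616.84 + $2,594.52 + $4,126.68 + $1,695.60 = $11,033.64
Monthly escrow = $11,033.64 ÷ 12 = $919.47
Cushion = 1 × $919.47 = $919.47
Excess over cushion: $1,320.51 − $919.47 = $401.04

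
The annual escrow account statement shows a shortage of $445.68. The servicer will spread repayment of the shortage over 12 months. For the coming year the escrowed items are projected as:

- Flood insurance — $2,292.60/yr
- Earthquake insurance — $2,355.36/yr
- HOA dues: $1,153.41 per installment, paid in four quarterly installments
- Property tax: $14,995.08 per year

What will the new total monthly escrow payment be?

$2,058.53

Flood insurance = $2,292.60
Earthquake insurance = $2,355.36
HOA dues = $1,153.41 × 4 = $4,613.64
Property tax = $14,995.08
Total annual escrow = $2,292.60 + $2,355.36 + $4,613.64 + $14,995.08 = $24,256.68
Per month = $24,256.68 / 12 = $2,021.39
Shortage per month = $445.68 / 12 = $37.14
Adjusted monthly = $2,021.39 + $37.14 = $2,058.53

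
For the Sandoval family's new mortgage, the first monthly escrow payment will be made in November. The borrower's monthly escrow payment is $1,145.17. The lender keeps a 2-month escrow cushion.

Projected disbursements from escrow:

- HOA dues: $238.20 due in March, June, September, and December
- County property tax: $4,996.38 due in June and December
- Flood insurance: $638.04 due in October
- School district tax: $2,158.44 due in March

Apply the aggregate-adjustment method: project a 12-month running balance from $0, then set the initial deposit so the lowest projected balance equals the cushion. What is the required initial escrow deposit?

$5,994.78

Cushion = 2 × $1,145.17 = $2,290.34
Trial balance (start $0, +$1,145.17 each month, − disbursements):
  Nov: +$1,145.17 → $1,145.17
  Dec: +$1,145.17 − $5,234.58 → -$2,944.24
  Jan: +$1,145.17 → -$1,799.07
  Feb: +$1,145.17 → -$653.90
  Mar: +$1,145.17 − $2,396.64 → -$1,905.37
  Apr: +$1,145.17 → -$760.20
  May: +$1,145.17 → $384.97
  Jun: +$1,145.17 − $5,234.58 → -$3,704.44
  Jul: +$1,145.17 → -$2,559.27
  Aug: +$1,145.17 → -$1,414.10
  Sep: +$1,145.17 − $238.20 → -$507.13
  Oct: +$1,145.17 − $638.04 → $0.00
Lowest trial balance = -$3,704.44 (Jun)
Initial deposit = cushion − low point = $2,290.34 − (-$3,704.44) = $5,994.78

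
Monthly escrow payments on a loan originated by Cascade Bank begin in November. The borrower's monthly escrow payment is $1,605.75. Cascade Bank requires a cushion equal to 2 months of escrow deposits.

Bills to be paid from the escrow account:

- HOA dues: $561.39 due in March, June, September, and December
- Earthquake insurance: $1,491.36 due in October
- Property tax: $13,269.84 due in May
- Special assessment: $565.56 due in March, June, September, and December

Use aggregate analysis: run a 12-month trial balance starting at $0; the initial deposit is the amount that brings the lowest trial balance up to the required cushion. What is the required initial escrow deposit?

$7,494.99

Cushion = 2 × $1,605.75 = $3,211.50
Trial balance (start $0, +$1,605.75 each month, − disbursements):
  Nov: +$1,605.75 → $1,605.75
  Dec: +$1,605.75 − $1,126.95 → $2,084.55
  Jan: +$1,605.75 → $3,690.30
  Feb: +$1,605.75 → $5,296.05
  Mar: +$1,605.75 − $1,126.95 → $5,774.85
  Apr: +$1,605.75 → $7,380.60
  May: +$1,605.75 − $13,269.84 → -$4,283.49
  Jun: +$1,605.75 − $1,126.95 → -$3,804.69
  Jul: +$1,605.75 → -$2,198.94
  Aug: +$1,605.75 → -$593.19
  Sep: +$1,605.75 − $1,126.95 → -$114.39
  Oct: +$1,605.75 − $1,491.36 → $0.00
Lowest trial balance = -$4,283.49 (May)
Initial deposit = cushion − low point = $3,211.50 − (-$4,283.49) = $7,494.99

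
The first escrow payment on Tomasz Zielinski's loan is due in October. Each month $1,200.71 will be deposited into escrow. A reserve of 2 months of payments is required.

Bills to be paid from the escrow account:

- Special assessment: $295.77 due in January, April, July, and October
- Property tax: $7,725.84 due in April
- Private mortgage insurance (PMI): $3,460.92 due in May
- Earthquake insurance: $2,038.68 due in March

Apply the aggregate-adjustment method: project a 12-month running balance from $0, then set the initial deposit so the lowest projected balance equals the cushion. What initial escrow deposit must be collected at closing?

Cushion = 2 × $1,200.71 = $2,401.42
Trial balance (start $0, +$1,200.71 each month, − disbursements):
  Oct: +$1,200.71 − $295.77 → $904.94
  Nov: +$1,200.71 → $2,105.65
  Dec: +$1,200.71 → $3,306.36
  Jan: +$1,200.71 − $295.77 → $4,211.30
  Feb: +$1,200.71 → $5,412.01
  Mar: +$1,200.71 − $2,038.68 → $4,574.04
  Apr: +$1,200.71 − $8,021.61 → -$2,246.86
  May: +$1,200.71 − $3,460.92 → -$4,507.07
  Jun: +$1,200.71 → -$3,306.36
  Jul: +$1,200.71 − $295.77 → -$2,401.42
  Aug: +$1,200.71 → -$1,200.71
  Sep: +$1,200.71 → $0.00
Lowest trial balance = -$4,507.07 (May)
Initial deposit = cushion − low point = $2,401.42 − (-$4,507.07) = $6,908.49

$6,908.49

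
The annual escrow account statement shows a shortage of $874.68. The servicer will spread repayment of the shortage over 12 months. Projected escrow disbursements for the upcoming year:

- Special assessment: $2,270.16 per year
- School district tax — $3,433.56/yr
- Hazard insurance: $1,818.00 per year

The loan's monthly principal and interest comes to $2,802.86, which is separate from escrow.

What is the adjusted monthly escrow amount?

$699.70

Special assessment — $2,270.16
School district tax — $3,433.56
Hazard insurance — $1,818.00
Combined annual = $2,270.16 + $3,433.56 + $1,818.00 = $7,521.72
Per month = $7,521.72 / 12 = $626.81
Monthly shortage recovery: $874.68 / 12 = $72.89
New monthly escrow = $626.81 + $72.89 = $699.70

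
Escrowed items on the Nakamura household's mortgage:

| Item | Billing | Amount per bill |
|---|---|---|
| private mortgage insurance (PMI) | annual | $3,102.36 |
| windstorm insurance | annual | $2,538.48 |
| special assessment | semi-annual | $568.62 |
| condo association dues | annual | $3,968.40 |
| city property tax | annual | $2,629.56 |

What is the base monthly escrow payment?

$1,114.67

Private mortgage insurance (PMI) — $3,102.36
Windstorm insurance — $2,538.48
Special assessment — $568.62 × 2 = $1,137.24
Condo association dues — $3,968.40
City property tax — $2,629.56
Combined annual = $3,102.36 + $2,538.48 + $1,137.24 + $3,968.40 + $2,629.56 = $13,376.04
Base monthly escrow = $13,376.04 ÷ 12 = $1,114.67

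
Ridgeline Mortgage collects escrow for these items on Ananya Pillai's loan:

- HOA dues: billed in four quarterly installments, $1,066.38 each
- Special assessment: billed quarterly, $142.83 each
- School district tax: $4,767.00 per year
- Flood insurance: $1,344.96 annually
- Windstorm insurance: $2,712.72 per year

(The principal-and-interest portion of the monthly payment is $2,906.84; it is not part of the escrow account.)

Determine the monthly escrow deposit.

HOA dues — $1,066.38 × 4 = $4,265.52/yr
Special assessment — $142.83 × 4 = $571.32/yr
School district tax — $4,767.00/yr
Flood insurance — $1,344.96/yr
Windstorm insurance — $2,712.72/yr
Total per year = $4,265.52 + $571.32 + $4,767.00 + $1,344.96 + $2,712.72 = $13,661.52
Monthly escrow = $13,661.52 ÷ 12 = $1,138.46

$1,138.46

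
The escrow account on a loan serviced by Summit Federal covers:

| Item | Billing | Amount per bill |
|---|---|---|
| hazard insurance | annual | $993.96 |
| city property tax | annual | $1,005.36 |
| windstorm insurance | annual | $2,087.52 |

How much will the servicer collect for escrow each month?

Hazard insurance = $993.96 annually
City property tax = $1,005.36 annually
Windstorm insurance = $2,087.52 annually
Yearly total = $993.96 + $1,005.36 + $2,087.52 = $4,086.84
Base monthly escrow = $4,086.84 / 12 = $340.57

$340.57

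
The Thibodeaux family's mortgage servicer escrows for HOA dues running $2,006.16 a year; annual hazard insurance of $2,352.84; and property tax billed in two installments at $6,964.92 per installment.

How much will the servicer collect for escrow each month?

$1,524.07

HOA dues = $2,006.16 per year
Hazard insurance = $2,352.84 per year
Property tax = $6,964.92 × 2 = $13,929.84 per year
Total annual escrow = $18,288.84
Base monthly escrow = $18,288.84 ÷ 12 = $1,524.07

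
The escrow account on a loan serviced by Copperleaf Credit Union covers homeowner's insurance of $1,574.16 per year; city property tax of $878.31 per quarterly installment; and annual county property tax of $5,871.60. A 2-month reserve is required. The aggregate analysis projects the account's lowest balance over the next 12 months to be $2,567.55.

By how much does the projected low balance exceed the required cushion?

Homeowner's insurance — $1,574.16
City property tax — $878.31 × 4 = $3,513.24
County property tax — $5,871.60
Total per year = $1,574.16 + $3,513.24 + $5,871.60 = $10,959.00
Base monthly escrow = $10,959.00 ÷ 12 = $913.25
Required cushion = 2 × $913.25 = $1,826.50
Surplus = $2,567.55 − $1,826.50 = $741.05

$741.05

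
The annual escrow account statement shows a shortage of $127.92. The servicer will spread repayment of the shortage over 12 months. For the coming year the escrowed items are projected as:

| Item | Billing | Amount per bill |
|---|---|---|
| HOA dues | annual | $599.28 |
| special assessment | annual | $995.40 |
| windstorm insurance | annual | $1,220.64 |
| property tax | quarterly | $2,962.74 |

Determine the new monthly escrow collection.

HOA dues: $599.28 per year
Special assessment: $995.40 per year
Windstorm insurance: $1,220.64 per year
Property tax: $2,962.74 × 4 = $11,850.96 per year
Total annual escrow = $599.28 + $995.40 + $1,220.64 + $11,850.96 = $14,666.28
Per month = $14,666.28 ÷ 12 = $1,222.19
Monthly shortage recovery: $127.92 / 12 = $10.66
New monthly escrow = $1,222.19 + $10.66 = $1,232.85

$1,232.85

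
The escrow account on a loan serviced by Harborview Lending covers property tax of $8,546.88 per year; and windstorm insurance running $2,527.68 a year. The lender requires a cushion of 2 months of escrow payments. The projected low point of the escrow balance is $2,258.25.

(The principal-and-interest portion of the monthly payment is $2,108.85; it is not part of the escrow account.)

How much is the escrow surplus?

$412.49

Property tax — $8,546.88
Windstorm insurance — $2,527.68
Total per year = $8,546.88 + $2,527.68 = $11,074.56
Monthly escrow = $11,074.56 / 12 = $922.88
Cushion = 2 × $922.88 = $1,845.76
Surplus = $2,258.25 − $1,845.76 = $412.49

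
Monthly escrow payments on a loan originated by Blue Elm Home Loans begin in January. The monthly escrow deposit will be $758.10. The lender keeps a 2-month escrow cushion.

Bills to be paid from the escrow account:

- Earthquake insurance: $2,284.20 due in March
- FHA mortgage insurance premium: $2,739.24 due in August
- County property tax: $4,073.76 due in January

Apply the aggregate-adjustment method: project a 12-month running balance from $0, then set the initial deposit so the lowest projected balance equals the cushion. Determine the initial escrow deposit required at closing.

Cushion = 2 × $758.10 = $1,516.20
Trial balance (start $0, +$758.10 each month, − disbursements):
  Jan: +$758.10 − $4,073.76 → -$3,315.66
  Feb: +$758.10 → -$2,557.56
  Mar: +$758.10 − $2,284.20 → -$4,083.66
  Apr: +$758.10 → -$3,325.56
  May: +$758.10 → -$2,567.46
  Jun: +$758.10 → -$1,809.36
  Jul: +$758.10 → -$1,051.26
  Aug: +$758.10 − $2,739.24 → -$3,032.40
  Sep: +$758.10 → -$2,274.30
  Oct: +$758.10 → -$1,516.20
  Nov: +$758.10 → -$758.10
  Dec: +$758.10 → $0.00
Lowest trial balance = -$4,083.66 (Mar)
Initial deposit = cushion − low point = $1,516.20 − (-$4,083.66) = $5,599.86

$5,599.86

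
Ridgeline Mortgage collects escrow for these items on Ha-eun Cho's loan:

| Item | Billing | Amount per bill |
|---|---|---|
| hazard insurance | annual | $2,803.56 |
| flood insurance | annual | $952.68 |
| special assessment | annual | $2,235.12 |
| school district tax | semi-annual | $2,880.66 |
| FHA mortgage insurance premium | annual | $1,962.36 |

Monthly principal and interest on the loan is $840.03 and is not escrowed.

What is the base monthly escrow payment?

Hazard insurance: $2,803.56
Flood insurance: $952.68
Special assessment: $2,235.12
School district tax: $2,880.66 × 2 = $5,761.32
FHA mortgage insurance premium: $1,962.36
Yearly total = $2,803.56 + $952.68 + $2,235.12 + $5,761.32 + $1,962.36 = $13,715.04
Base monthly escrow = $13,715.04 ÷ 12 = $1,142.92

$1,142.92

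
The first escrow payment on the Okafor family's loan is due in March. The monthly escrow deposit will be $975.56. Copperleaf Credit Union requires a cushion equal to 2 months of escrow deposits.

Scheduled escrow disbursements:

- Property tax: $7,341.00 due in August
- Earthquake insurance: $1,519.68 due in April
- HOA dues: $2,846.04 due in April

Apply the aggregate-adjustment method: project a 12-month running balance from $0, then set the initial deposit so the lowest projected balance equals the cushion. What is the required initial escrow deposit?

Cushion = 2 × $975.56 = $1,951.12
Trial balance (start $0, +$975.56 each month, − disbursements):
  Mar: +$975.56 → $975.56
  Apr: +$975.56 − $4,365.72 → -$2,414.60
  May: +$975.56 → -$1,439.04
  Jun: +$975.56 → -$463.48
  Jul: +$975.56 → $512.08
  Aug: +$975.56 − $7,341.00 → -$5,853.36
  Sep: +$975.56 → -$4,877.80
  Oct: +$975.56 → -$3,902.24
  Nov: +$975.56 → -$2,926.68
  Dec: +$975.56 → -$1,951.12
  Jan: +$975.56 → -$975.56
  Feb: +$975.56 → $0.00
Lowest trial balance = -$5,853.36 (Aug)
Initial deposit = cushion − low point = $1,951.12 − (-$5,853.36) = $7,804.48

$7,804.48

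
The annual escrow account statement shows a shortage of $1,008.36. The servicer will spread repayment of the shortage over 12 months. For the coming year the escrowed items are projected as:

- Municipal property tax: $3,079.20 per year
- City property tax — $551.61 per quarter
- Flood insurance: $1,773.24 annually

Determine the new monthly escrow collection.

Municipal property tax = $3,079.20
City property tax = $551.61 × 4 = $2,206.44
Flood insurance = $1,773.24
Annual escrow total = $3,079.20 + $2,206.44 + $1,773.24 = $7,058.88
Monthly = $7,058.88 / 12 = $588.24
Shortage spread = $1,008.36 ÷ 12 = $84.03/mo
Adjusted monthly = $588.24 + $84.03 = $672.27

$672.27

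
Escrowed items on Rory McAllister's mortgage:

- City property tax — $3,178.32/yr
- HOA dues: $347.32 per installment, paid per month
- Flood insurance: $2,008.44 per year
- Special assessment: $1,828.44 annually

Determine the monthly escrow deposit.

City property tax: $3,178.32/yr
HOA dues: $347.32 × 12 = $4,167.84/yr
Flood insurance: $2,008.44/yr
Special assessment: $1,828.44/yr
Total per year = $3,178.32 + $4,167.84 + $2,008.44 + $1,828.44 = $11,183.04
Monthly escrow = $11,183.04 / 12 = $931.92

$931.92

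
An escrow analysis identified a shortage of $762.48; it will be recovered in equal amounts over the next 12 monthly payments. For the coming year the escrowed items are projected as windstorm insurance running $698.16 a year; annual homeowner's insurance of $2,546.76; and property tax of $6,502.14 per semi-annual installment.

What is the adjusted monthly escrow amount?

Windstorm insurance — $698.16 annually
Homeowner's insurance — $2,546.76 annually
Property tax — $6,502.14 × 2 = $13,004.28 annually
Combined annual = $698.16 + $2,546.76 + $13,004.28 = $16,249.20
Base monthly escrow = $16,249.20 ÷ 12 = $1,354.10
Shortage per month = $762.48 / 12 = $63.54
Adjusted monthly = $1,354.10 + $63.54 = $1,417.64

$1,417.64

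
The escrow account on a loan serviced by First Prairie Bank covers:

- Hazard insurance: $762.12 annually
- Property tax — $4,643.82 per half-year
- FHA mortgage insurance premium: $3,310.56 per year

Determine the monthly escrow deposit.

$1,113.36

Hazard insurance — $762.12 annually
Property tax — $4,643.82 × 2 = $9,287.64 annually
FHA mortgage insurance premium — $3,310.56 annually
Combined annual = $762.12 + $9,287.64 + $3,310.56 = $13,360.32
Base monthly escrow = $13,360.32 ÷ 12 = $1,113.36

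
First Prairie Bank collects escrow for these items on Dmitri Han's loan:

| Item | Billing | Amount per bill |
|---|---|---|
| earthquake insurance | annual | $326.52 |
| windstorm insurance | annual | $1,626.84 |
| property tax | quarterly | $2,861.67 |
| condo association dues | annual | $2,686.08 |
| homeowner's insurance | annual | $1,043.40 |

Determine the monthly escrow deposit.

Earthquake insurance — $326.52 per year
Windstorm insurance — $1,626.84 per year
Property tax — $2,861.67 × 4 = $11,446.68 per year
Condo association dues — $2,686.08 per year
Homeowner's insurance — $1,043.40 per year
Yearly total = $326.52 + $1,626.84 + $11,446.68 + $2,686.08 + $1,043.40 = $17,129.52
Monthly escrow = $17,129.52 ÷ 12 = $1,427.46

$1,427.46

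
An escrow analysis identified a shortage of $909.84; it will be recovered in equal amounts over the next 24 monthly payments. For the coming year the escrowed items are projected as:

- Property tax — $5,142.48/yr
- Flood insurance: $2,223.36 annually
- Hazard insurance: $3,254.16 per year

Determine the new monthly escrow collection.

$922.91

Property tax: $5,142.48/yr
Flood insurance: $2,223.36/yr
Hazard insurance: $3,254.16/yr
Total annual escrow = $5,142.48 + $2,223.36 + $3,254.16 = $10,620.00
Monthly escrow = $10,620.00 / 12 = $885.00
Monthly shortage recovery: $909.84 / 24 = $37.91
Adjusted monthly = $885.00 + $37.91 = $922.91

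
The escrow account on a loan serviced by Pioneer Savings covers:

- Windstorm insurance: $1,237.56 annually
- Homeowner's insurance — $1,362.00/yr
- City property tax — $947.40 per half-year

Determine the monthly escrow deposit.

$374.53

Windstorm insurance: $1,237.56 per year
Homeowner's insurance: $1,362.00 per year
City property tax: $947.40 × 2 = $1,894.80 per year
Total per year = $1,237.56 + $1,362.00 + $1,894.80 = $4,494.36
Monthly = $4,494.36 / 12 = $374.53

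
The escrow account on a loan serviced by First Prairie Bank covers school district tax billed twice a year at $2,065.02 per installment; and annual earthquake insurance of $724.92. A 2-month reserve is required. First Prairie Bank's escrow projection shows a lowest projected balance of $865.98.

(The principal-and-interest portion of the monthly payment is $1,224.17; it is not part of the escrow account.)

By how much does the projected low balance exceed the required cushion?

School district tax: $2,065.02 × 2 = $4,130.04 annually
Earthquake insurance: $724.92 annually
Yearly total = $4,854.96
Base monthly escrow = $4,854.96 / 12 = $404.58
Required cushion = 2 × $404.58 = $809.16
Surplus = $865.98 − $809.16 = $56.82

$56.82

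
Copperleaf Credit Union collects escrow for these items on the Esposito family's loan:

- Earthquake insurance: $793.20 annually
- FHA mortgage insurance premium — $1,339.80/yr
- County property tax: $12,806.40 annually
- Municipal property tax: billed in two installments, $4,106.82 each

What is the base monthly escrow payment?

Earthquake insurance: $793.20/yr
FHA mortgage insurance premium: $1,339.80/yr
County property tax: $12,806.40/yr
Municipal property tax: $4,106.82 × 2 = $8,213.64/yr
Combined annual = $23,153.04
Monthly escrow = $23,153.04 ÷ 12 = $1,929.42

$1,929.42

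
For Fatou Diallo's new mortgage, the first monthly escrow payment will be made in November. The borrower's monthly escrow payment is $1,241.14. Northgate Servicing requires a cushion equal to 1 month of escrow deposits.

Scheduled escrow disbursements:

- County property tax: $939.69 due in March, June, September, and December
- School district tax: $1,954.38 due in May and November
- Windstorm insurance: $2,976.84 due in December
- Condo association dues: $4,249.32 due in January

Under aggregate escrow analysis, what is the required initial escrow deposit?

Cushion = 1 × $1,241.14 = $1,241.14
Trial balance (start $0, +$1,241.14 each month, − disbursements):
  Nov: +$1,241.14 − $1,954.38 → -$713.24
  Dec: +$1,241.14 − $3,916.53 → -$3,388.63
  Jan: +$1,241.14 − $4,249.32 → -$6,396.81
  Feb: +$1,241.14 → -$5,155.67
  Mar: +$1,241.14 − $939.69 → -$4,854.22
  Apr: +$1,241.14 → -$3,613.08
  May: +$1,241.14 − $1,954.38 → -$4,326.32
  Jun: +$1,241.14 − $939.69 → -$4,024.87
  Jul: +$1,241.14 → -$2,783.73
  Aug: +$1,241.14 → -$1,542.59
  Sep: +$1,241.14 − $939.69 → -$1,241.14
  Oct: +$1,241.14 → $0.00
Lowest trial balance = -$6,396.81 (Jan)
Initial deposit = cushion − low point = $1,241.14 − (-$6,396.81) = $7,637.95

$7,637.95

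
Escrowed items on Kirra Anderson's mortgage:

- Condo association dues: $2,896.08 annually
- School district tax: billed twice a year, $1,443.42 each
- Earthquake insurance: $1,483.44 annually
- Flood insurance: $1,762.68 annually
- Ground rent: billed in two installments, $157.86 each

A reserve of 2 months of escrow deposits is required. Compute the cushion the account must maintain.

Condo association dues: $2,896.08 per year
School district tax: $1,443.42 × 2 = $2,886.84 per year
Earthquake insurance: $1,483.44 per year
Flood insurance: $1,762.68 per year
Ground rent: $157.86 × 2 = $315.72 per year
Yearly total = $2,896.08 + $2,886.84 + $1,483.44 + $1,762.68 + $315.72 = $9,344.76
Per month = $9,344.76 ÷ 12 = $778.73
Required cushion = 2 × $778.73 = $1,557.46

$1,557.46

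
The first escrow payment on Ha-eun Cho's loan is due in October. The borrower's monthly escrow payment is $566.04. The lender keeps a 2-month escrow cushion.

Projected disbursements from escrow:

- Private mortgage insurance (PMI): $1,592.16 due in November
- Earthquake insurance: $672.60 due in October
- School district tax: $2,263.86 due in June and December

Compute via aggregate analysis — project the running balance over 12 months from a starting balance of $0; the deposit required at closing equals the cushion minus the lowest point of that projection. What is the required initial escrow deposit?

$3,962.58

Cushion = 2 × $566.04 = $1,132.08
Trial balance (start $0, +$566.04 each month, − disbursements):
  Oct: +$566.04 − $672.60 → -$106.56
  Nov: +$566.04 − $1,592.16 → -$1,132.68
  Dec: +$566.04 − $2,263.86 → -$2,830.50
  Jan: +$566.04 → -$2,264.46
  Feb: +$566.04 → -$1,698.42
  Mar: +$566.04 → -$1,132.38
  Apr: +$566.04 → -$566.34
  May: +$566.04 → -$0.30
  Jun: +$566.04 − $2,263.86 → -$1,698.12
  Jul: +$566.04 → -$1,132.08
  Aug: +$566.04 → -$566.04
  Sep: +$566.04 → $0.00
Lowest trial balance = -$2,830.50 (Dec)
Initial deposit = cushion − low point = $1,132.08 − (-$2,830.50) = $3,962.58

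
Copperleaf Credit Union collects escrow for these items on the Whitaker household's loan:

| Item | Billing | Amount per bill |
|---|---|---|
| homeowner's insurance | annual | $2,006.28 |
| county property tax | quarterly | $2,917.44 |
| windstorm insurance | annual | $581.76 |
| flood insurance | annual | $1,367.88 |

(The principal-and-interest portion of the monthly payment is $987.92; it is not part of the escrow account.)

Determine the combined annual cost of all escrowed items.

Homeowner's insurance — $2,006.28
County property tax — $2,917.44 × 4 = $11,669.76
Windstorm insurance — $581.76
Flood insurance — $1,367.88
Yearly total = $15,625.68

$15,625.68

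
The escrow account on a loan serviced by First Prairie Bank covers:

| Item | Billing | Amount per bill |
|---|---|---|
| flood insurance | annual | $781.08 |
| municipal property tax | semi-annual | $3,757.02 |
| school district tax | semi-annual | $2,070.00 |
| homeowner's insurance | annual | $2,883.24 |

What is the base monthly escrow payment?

$1,276.53

Flood insurance — $781.08 per year
Municipal property tax — $3,757.02 × 2 = $7,514.04 per year
School district tax — $2,070.00 × 2 = $4,140.00 per year
Homeowner's insurance — $2,883.24 per year
Yearly total = $781.08 + $7,514.04 + $4,140.00 + $2,883.24 = $15,318.36
Monthly escrow = $15,318.36 ÷ 12 = $1,276.53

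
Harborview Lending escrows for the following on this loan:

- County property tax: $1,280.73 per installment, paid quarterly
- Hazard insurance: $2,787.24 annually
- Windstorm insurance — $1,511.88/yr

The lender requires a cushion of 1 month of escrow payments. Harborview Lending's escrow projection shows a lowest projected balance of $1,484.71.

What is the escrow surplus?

$699.54

County property tax: $1,280.73 × 4 = $5,122.92
Hazard insurance: $2,787.24
Windstorm insurance: $1,511.88
Total per year = $9,422.04
Monthly escrow = $9,422.04 ÷ 12 = $785.17
Cushion = 1 × $785.17 = $785.17
Excess over cushion: $1,484.71 − $785.17 = $699.54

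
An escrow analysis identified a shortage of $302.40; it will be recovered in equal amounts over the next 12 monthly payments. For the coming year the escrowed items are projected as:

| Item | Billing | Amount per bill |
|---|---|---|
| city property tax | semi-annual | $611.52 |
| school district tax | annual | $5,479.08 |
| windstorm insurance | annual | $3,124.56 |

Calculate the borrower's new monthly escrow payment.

$844.09

City property tax: $611.52 × 2 = $1,223.04 per year
School district tax: $5,479.08 per year
Windstorm insurance: $3,124.56 per year
Yearly total = $1,223.04 + $5,479.08 + $3,124.56 = $9,826.68
Monthly = $9,826.68 ÷ 12 = $818.89
Shortage per month = $302.40 / 12 = $25.20
Adjusted monthly = $818.89 + $25.20 = $844.09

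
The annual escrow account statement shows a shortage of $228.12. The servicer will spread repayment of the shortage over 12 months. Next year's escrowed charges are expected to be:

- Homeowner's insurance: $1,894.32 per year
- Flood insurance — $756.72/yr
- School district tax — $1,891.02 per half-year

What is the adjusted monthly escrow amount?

$555.10

Homeowner's insurance — $1,894.32 per year
Flood insurance — $756.72 per year
School district tax — $1,891.02 × 2 = $3,782.04 per year
Total annual escrow = $1,894.32 + $756.72 + $3,782.04 = $6,433.08
Monthly = $6,433.08 ÷ 12 = $536.09
Shortage spread = $228.12 / 12 = $19.01/mo
New monthly escrow = $536.09 + $19.01 = $555.10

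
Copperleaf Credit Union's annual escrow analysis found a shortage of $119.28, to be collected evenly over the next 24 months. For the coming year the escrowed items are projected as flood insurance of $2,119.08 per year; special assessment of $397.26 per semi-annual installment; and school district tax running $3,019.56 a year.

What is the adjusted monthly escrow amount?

Flood insurance: $2,119.08 per year
Special assessment: $397.26 × 2 = $794.52 per year
School district tax: $3,019.56 per year
Yearly total = $5,933.16
Monthly escrow = $5,933.16 ÷ 12 = $494.43
Shortage per month = $119.28 ÷ 24 = $4.97
New monthly escrow = $494.43 + $4.97 = $499.40

$499.40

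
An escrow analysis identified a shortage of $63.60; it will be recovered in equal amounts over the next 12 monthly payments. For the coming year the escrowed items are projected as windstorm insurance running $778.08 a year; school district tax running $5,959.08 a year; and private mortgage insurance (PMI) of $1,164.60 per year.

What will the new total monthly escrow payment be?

$663.78

Windstorm insurance — $778.08/yr
School district tax — $5,959.08/yr
Private mortgage insurance (PMI) — $1,164.60/yr
Combined annual = $778.08 + $5,959.08 + $1,164.60 = $7,901.76
Base monthly escrow = $7,901.76 / 12 = $658.48
Monthly shortage recovery: $63.60 ÷ 12 = $5.30
Adjusted monthly = $658.48 + $5.30 = $663.78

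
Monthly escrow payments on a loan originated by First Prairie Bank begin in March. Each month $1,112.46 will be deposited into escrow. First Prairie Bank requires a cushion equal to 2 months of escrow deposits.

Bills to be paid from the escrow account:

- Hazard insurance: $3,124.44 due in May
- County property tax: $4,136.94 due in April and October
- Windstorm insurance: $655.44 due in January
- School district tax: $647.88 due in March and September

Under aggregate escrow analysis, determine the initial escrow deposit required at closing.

Cushion = 2 × $1,112.46 = $2,224.92
Trial balance (start $0, +$1,112.46 each month, − disbursements):
  Mar: +$1,112.46 − $647.88 → $464.58
  Apr: +$1,112.46 − $4,136.94 → -$2,559.90
  May: +$1,112.46 − $3,124.44 → -$4,571.88
  Jun: +$1,112.46 → -$3,459.42
  Jul: +$1,112.46 → -$2,346.96
  Aug: +$1,112.46 → -$1,234.50
  Sep: +$1,112.46 − $647.88 → -$769.92
  Oct: +$1,112.46 − $4,136.94 → -$3,794.40
  Nov: +$1,112.46 → -$2,681.94
  Dec: +$1,112.46 → -$1,569.48
  Jan: +$1,112.46 − $655.44 → -$1,112.46
  Feb: +$1,112.46 → $0.00
Lowest trial balance = -$4,571.88 (May)
Initial deposit = cushion − low point = $2,224.92 − (-$4,571.88) = $6,796.80

$6,796.80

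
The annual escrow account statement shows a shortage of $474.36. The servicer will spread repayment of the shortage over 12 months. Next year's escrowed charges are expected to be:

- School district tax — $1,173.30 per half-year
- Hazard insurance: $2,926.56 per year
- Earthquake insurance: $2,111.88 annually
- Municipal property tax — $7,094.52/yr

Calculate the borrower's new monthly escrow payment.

School district tax — $1,173.30 × 2 = $2,346.60 annually
Hazard insurance — $2,926.56 annually
Earthquake insurance — $2,111.88 annually
Municipal property tax — $7,094.52 annually
Total per year = $14,479.56
Base monthly escrow = $14,479.56 ÷ 12 = $1,206.63
Shortage spread = $474.36 / 12 = $39.53/mo
Adjusted monthly = $1,206.63 + $39.53 = $1,246.16

$1,246.16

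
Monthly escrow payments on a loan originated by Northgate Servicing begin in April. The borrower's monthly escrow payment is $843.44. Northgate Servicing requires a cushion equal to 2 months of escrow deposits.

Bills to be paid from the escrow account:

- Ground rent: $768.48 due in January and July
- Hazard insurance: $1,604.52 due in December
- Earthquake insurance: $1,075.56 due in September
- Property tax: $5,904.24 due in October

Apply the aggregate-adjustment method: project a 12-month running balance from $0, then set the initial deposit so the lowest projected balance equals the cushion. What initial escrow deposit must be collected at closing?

Cushion = 2 × $843.44 = $1,686.88
Trial balance (start $0, +$843.44 each month, − disbursements):
  Apr: +$843.44 → $843.44
  May: +$843.44 → $1,686.88
  Jun: +$843.44 → $2,530.32
  Jul: +$843.44 − $768.48 → $2,605.28
  Aug: +$843.44 → $3,448.72
  Sep: +$843.44 − $1,075.56 → $3,216.60
  Oct: +$843.44 − $5,904.24 → -$1,844.20
  Nov: +$843.44 → -$1,000.76
  Dec: +$843.44 − $1,604.52 → -$1,761.84
  Jan: +$843.44 − $768.48 → -$1,686.88
  Feb: +$843.44 → -$843.44
  Mar: +$843.44 → $0.00
Lowest trial balance = -$1,844.20 (Oct)
Initial deposit = cushion − low point = $1,686.88 − (-$1,844.20) = $3,531.08

$3,531.08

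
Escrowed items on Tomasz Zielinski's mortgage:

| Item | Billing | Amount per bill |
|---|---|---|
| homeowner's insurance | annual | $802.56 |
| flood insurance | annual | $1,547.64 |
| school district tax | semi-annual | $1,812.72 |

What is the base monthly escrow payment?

$497.97

Homeowner's insurance: $802.56 annually
Flood insurance: $1,547.64 annually
School district tax: $1,812.72 × 2 = $3,625.44 annually
Total per year = $802.56 + $1,547.64 + $3,625.44 = $5,975.64
Per month = $5,975.64 / 12 = $497.97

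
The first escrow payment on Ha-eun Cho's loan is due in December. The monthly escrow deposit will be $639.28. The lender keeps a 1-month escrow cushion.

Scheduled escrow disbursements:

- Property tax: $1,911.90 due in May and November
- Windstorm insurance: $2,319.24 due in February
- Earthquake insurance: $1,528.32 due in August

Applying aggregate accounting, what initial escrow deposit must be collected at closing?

$1,040.68

Cushion = 1 × $639.28 = $639.28
Trial balance (start $0, +$639.28 each month, − disbursements):
  Dec: +$639.28 → $639.28
  Jan: +$639.28 → $1,278.56
  Feb: +$639.28 − $2,319.24 → -$401.40
  Mar: +$639.28 → $237.88
  Apr: +$639.28 → $877.16
  May: +$639.28 − $1,911.90 → -$395.46
  Jun: +$639.28 → $243.82
  Jul: +$639.28 → $883.10
  Aug: +$639.28 − $1,528.32 → -$5.94
  Sep: +$639.28 → $633.34
  Oct: +$639.28 → $1,272.62
  Nov: +$639.28 − $1,911.90 → $0.00
Lowest trial balance = -$401.40 (Feb)
Initial deposit = cushion − low point = $639.28 − (-$401.40) = $1,040.68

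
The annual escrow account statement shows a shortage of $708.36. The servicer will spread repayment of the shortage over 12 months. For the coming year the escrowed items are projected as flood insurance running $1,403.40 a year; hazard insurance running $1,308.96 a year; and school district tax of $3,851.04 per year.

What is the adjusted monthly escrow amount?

Flood insurance — $1,403.40 per year
Hazard insurance — $1,308.96 per year
School district tax — $3,851.04 per year
Yearly total = $1,403.40 + $1,308.96 + $3,851.04 = $6,563.40
Base monthly escrow = $6,563.40 / 12 = $546.95
Monthly shortage recovery: $708.36 ÷ 12 = $59.03
New monthly escrow = $546.95 + $59.03 = $605.98

$605.98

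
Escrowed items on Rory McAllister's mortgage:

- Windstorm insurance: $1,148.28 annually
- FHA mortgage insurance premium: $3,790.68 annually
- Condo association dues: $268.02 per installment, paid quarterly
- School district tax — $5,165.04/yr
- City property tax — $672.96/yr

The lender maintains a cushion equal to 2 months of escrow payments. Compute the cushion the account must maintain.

$1,974.84

Windstorm insurance: $1,148.28 per year
FHA mortgage insurance premium: $3,790.68 per year
Condo association dues: $268.02 × 4 = $1,072.08 per year
School district tax: $5,165.04 per year
City property tax: $672.96 per year
Annual escrow total = $1,148.28 + $3,790.68 + $1,072.08 + $5,165.04 + $672.96 = $11,849.04
Per month = $11,849.04 / 12 = $987.42
Reserve = 2 × $987.42 = $1,974.84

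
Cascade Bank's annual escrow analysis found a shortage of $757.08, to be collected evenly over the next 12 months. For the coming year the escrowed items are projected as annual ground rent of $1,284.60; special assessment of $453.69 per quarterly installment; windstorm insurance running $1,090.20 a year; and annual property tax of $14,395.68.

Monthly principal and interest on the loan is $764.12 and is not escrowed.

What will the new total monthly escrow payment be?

Ground rent = $1,284.60 per year
Special assessment = $453.69 × 4 = $1,814.76 per year
Windstorm insurance = $1,090.20 per year
Property tax = $14,395.68 per year
Annual escrow total = $18,585.24
Monthly escrow = $18,585.24 ÷ 12 = $1,548.77
Shortage per month = $757.08 / 12 = $63.09
Adjusted monthly = $1,548.77 + $63.09 = $1,611.86

$1,611.86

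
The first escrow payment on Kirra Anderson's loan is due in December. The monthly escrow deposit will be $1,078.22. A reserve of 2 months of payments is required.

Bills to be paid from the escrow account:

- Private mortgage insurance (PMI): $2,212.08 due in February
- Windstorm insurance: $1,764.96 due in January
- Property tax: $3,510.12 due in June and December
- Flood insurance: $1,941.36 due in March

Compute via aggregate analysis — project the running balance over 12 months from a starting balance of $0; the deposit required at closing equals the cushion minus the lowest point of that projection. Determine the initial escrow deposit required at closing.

$7,547.54

Cushion = 2 × $1,078.22 = $2,156.44
Trial balance (start $0, +$1,078.22 each month, − disbursements):
  Dec: +$1,078.22 − $3,510.12 → -$2,431.90
  Jan: +$1,078.22 − $1,764.96 → -$3,118.64
  Feb: +$1,078.22 − $2,212.08 → -$4,252.50
  Mar: +$1,078.22 − $1,941.36 → -$5,115.64
  Apr: +$1,078.22 → -$4,037.42
  May: +$1,078.22 → -$2,959.20
  Jun: +$1,078.22 − $3,510.12 → -$5,391.10
  Jul: +$1,078.22 → -$4,312.88
  Aug: +$1,078.22 → -$3,234.66
  Sep: +$1,078.22 → -$2,156.44
  Oct: +$1,078.22 → -$1,078.22
  Nov: +$1,078.22 → $0.00
Lowest trial balance = -$5,391.10 (Jun)
Initial deposit = cushion − low point = $2,156.44 − (-$5,391.10) = $7,547.54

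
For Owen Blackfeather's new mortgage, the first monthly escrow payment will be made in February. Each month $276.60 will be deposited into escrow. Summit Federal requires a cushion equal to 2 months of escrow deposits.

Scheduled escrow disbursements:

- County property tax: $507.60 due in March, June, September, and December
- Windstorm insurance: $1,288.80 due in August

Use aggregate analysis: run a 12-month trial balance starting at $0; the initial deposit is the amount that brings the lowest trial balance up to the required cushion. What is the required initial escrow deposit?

$1,152.00

Cushion = 2 × $276.60 = $553.20
Trial balance (start $0, +$276.60 each month, − disbursements):
  Feb: +$276.60 → $276.60
  Mar: +$276.60 − $507.60 → $45.60
  Apr: +$276.60 → $322.20
  May: +$276.60 → $598.80
  Jun: +$276.60 − $507.60 → $367.80
  Jul: +$276.60 → $644.40
  Aug: +$276.60 − $1,288.80 → -$367.80
  Sep: +$276.60 − $507.60 → -$598.80
  Oct: +$276.60 → -$322.20
  Nov: +$276.60 → -$45.60
  Dec: +$276.60 − $507.60 → -$276.60
  Jan: +$276.60 → $0.00
Lowest trial balance = -$598.80 (Sep)
Initial deposit = cushion − low point = $553.20 − (-$598.80) = $1,152.00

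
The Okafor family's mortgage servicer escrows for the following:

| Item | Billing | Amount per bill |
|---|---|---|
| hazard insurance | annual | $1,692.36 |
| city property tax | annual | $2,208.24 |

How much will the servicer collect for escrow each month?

$325.05

Hazard insurance — $1,692.36 per year
City property tax — $2,208.24 per year
Total annual escrow = $1,692.36 + $2,208.24 = $3,900.60
Monthly = $3,900.60 / 12 = $325.05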